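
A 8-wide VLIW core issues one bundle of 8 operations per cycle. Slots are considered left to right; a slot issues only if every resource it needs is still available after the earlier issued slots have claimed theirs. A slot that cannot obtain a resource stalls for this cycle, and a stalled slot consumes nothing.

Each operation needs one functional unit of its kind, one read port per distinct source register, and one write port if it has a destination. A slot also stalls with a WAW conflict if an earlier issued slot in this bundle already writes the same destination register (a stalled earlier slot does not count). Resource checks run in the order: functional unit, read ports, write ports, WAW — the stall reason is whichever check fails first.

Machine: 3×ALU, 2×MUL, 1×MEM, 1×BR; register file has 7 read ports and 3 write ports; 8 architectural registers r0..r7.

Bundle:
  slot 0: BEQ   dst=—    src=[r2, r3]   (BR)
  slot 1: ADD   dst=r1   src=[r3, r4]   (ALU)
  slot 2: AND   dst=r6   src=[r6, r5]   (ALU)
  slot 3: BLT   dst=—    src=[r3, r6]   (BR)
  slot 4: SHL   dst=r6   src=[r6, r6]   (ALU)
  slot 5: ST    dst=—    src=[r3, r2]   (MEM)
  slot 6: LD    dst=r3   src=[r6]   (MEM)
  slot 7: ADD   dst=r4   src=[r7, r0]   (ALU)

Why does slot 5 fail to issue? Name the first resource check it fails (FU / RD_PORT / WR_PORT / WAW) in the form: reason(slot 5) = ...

reason(slot 5) = RD_PORT

(0) want 1×BR +2rd +0wr — yes → AL3|MU2|ME1|BR0|rd5|wr3
(1) want 1×ALU +2rd +1wr — yes → AL2|MU2|ME1|BR0|rd3|wr2
(2) want 1×ALU +2rd +1wr — yes → AL1|MU2|ME1|BR0|rd1|wr1
(3) want 1×BR +2rd +0wr — FU → AL1|MU2|ME1|BR0|rd1|wr1
(4) want 1×ALU +1rd +1wr — WAW → AL1|MU2|ME1|BR0|rd1|wr1
(5) want 1×MEM +2rd +0wr — RD_PORT → AL1|MU2|ME1|BR0|rd1|wr1
(6) want 1×MEM +1rd +1wr — yes → AL1|MU2|ME0|BR0|rd0|wr0
(7) want 1×ALU +2rd +1wr — RD_PORT → AL1|MU2|ME0|BR0|rd0|wr0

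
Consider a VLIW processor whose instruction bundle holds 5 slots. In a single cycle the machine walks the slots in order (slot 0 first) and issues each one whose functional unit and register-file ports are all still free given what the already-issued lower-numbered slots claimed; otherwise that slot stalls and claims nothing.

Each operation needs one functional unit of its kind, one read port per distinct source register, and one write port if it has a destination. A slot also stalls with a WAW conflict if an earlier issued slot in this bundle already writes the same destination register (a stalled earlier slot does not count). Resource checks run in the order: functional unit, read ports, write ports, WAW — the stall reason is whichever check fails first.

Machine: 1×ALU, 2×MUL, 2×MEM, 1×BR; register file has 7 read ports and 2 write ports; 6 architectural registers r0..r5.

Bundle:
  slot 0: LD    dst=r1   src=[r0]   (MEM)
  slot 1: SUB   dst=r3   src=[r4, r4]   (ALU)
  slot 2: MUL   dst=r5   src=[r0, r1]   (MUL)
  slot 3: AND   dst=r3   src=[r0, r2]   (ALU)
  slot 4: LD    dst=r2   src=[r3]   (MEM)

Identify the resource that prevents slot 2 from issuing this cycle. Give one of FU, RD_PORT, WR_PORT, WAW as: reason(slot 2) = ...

#0 MEM src=r0 dispatched  <A:1 Mu:2 Ld:1 B:1 rd:6 wr:1>
#1 ALU src=r4,r4 dispatched  <A:0 Mu:2 Ld:1 B:1 rd:5 wr:0>
#2 MUL src=r0,r1 held:WR_PORT  <A:0 Mu:2 Ld:1 B:1 rd:5 wr:0>
#3 ALU src=r0,r2 held:FU  <A:0 Mu:2 Ld:1 B:1 rd:5 wr:0>
#4 MEM src=r3 held:WR_PORT  <A:0 Mu:2 Ld:1 B:1 rd:5 wr:0>

reason(slot 2) = WR_PORT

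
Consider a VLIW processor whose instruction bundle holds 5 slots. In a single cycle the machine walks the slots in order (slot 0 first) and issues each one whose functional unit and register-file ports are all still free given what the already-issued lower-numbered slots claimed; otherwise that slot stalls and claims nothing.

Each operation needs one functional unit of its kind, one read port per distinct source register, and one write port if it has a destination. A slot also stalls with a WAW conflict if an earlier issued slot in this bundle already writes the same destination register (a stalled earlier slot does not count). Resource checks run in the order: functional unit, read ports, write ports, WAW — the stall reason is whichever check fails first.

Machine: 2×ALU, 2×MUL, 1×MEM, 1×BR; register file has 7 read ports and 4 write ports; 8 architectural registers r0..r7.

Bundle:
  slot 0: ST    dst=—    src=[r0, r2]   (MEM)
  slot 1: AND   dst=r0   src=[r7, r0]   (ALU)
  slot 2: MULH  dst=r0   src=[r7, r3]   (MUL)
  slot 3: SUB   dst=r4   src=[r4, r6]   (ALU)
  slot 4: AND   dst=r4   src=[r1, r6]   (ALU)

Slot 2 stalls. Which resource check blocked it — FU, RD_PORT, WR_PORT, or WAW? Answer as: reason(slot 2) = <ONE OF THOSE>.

(0) want 1×MEM +2rd +0wr — yes → AL2|MU2|ME0|BR1|rd5|wr4
(1) want 1×ALU +2rd +1wr — yes → AL1|MU2|ME0|BR1|rd3|wr3
(2) want 1×MUL +2rd +1wr — WAW → AL1|MU2|ME0|BR1|rd3|wr3
(3) want 1×ALU +2rd +1wr — yes → AL0|MU2|ME0|BR1|rd1|wr2
(4) want 1×ALU +2rd +1wr — FU → AL0|MU2|ME0|BR1|rd1|wr2

reason(slot 2) = WAW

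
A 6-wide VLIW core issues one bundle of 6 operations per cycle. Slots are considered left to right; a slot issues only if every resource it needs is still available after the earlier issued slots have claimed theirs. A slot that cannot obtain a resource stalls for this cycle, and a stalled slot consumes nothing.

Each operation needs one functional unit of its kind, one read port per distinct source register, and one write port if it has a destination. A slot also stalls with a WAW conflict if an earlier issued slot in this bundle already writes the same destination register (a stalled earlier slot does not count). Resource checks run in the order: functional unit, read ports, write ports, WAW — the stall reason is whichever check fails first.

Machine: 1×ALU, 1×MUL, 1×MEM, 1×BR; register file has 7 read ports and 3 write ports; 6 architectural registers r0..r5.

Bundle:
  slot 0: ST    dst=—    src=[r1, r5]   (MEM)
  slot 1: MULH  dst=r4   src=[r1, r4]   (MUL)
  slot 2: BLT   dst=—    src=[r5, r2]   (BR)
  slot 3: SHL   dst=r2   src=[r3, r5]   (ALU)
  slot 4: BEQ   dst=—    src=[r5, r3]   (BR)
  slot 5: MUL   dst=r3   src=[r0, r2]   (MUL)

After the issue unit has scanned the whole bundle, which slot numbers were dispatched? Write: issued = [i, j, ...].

  0. MEM ⇒ go  {1A/1Mu/0Ld/1B | 5r 3w}
  1. MUL→r4 ⇒ go  {1A/0Mu/0Ld/1B | 3r 2w}
  2. BR ⇒ go  {1A/0Mu/0Ld/0B | 1r 2w}
  3. ALU→r2 ⇒ no(RD_PORT)  {1A/0Mu/0Ld/0B | 1r 2w}
  4. BR ⇒ no(FU)  {1A/0Mu/0Ld/0B | 1r 2w}
  5. MUL→r3 ⇒ no(FU)  {1A/0Mu/0Ld/0B | 1r 2w}

issued = [0, 1, 2]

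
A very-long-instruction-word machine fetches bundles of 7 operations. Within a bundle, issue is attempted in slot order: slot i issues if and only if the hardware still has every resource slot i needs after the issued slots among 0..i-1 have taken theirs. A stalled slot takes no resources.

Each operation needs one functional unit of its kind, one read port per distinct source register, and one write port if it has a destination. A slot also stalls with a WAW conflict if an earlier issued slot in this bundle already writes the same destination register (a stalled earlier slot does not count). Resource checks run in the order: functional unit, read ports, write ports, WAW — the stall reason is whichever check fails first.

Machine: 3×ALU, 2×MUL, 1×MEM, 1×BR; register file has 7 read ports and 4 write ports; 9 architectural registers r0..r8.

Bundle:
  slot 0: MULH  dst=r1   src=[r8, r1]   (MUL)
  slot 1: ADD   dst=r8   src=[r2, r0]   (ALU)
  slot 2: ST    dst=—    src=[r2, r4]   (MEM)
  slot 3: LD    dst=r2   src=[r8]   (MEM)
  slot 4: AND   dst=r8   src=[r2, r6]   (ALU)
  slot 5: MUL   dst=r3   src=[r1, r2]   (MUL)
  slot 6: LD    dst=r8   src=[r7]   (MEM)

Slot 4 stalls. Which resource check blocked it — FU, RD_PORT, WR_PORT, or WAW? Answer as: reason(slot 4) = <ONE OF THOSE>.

reason(slot 4) = RD_PORT

slot 0 (MUL): ISSUE — free A3,Mu1,Ld1,B1 rp5 wp3
slot 1 (ALU): ISSUE — free A2,Mu1,Ld1,B1 rp3 wp2
slot 2 (MEM): ISSUE — free A2,Mu1,Ld0,B1 rp1 wp2
slot 3 (MEM): stall FU — free A2,Mu1,Ld0,B1 rp1 wp2
slot 4 (ALU): stall RD_PORT — free A2,Mu1,Ld0,B1 rp1 wp2
slot 5 (MUL): stall RD_PORT — free A2,Mu1,Ld0,B1 rp1 wp2
slot 6 (MEM): stall FU — free A2,Mu1,Ld0,B1 rp1 wp2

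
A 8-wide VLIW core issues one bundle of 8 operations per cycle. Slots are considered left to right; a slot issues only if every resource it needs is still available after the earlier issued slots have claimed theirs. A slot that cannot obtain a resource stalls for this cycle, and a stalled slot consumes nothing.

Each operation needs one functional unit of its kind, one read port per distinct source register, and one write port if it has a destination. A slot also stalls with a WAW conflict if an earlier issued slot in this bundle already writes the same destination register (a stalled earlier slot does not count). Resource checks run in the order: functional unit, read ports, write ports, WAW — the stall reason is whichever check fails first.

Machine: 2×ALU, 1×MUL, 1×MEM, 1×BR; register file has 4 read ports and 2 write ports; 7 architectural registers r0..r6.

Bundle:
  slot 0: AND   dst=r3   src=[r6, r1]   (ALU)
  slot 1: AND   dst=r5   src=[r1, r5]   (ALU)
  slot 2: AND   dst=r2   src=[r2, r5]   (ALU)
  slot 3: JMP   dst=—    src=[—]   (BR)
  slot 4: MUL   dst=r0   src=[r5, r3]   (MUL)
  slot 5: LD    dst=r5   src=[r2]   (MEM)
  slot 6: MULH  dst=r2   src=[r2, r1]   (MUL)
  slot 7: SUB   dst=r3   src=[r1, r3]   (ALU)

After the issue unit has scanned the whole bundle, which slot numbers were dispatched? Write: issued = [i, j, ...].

[0] ALU needs rd=2 wr=1: ok; after: ALU=1 MUL=1 MEM=1 BR=1, R=2, W=1
[1] ALU needs rd=2 wr=1: ok; after: ALU=0 MUL=1 MEM=1 BR=1, R=0, W=0
[2] ALU needs rd=2 wr=1: FU; after: ALU=0 MUL=1 MEM=1 BR=1, R=0, W=0
[3] BR needs rd=0 wr=0: ok; after: ALU=0 MUL=1 MEM=1 BR=0, R=0, W=0
[4] MUL needs rd=2 wr=1: RD_PORT; after: ALU=0 MUL=1 MEM=1 BR=0, R=0, W=0
[5] MEM needs rd=1 wr=1: RD_PORT; after: ALU=0 MUL=1 MEM=1 BR=0, R=0, W=0
[6] MUL needs rd=2 wr=1: RD_PORT; after: ALU=0 MUL=1 MEM=1 BR=0, R=0, W=0
[7] ALU needs rd=2 wr=1: FU; after: ALU=0 MUL=1 MEM=1 BR=0, R=0, W=0

issued = [0, 1, 3]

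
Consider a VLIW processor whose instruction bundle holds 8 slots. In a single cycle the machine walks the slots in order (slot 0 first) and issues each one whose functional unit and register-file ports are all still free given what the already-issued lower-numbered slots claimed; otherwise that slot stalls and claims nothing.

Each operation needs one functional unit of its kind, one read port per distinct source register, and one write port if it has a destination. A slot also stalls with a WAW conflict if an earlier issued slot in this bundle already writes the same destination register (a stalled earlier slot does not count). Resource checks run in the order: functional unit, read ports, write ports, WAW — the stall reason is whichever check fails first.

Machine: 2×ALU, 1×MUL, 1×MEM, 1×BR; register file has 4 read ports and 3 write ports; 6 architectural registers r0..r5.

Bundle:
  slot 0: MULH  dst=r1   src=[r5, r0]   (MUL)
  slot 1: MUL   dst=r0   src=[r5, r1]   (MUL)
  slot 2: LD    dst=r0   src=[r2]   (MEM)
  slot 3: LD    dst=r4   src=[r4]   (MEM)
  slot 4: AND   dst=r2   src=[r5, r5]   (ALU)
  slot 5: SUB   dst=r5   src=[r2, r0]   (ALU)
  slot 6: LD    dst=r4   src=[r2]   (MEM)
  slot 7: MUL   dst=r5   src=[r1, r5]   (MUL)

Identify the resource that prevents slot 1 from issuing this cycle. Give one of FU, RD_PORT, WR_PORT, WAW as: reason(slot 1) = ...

reason(slot 1) = FU

  0. MUL→r1 ⇒ go  {2A/0Mu/1Ld/1B | 2r 2w}
  1. MUL→r0 ⇒ no(FU)  {2A/0Mu/1Ld/1B | 2r 2w}
  2. MEM→r0 ⇒ go  {2A/0Mu/0Ld/1B | 1r 1w}
  3. MEM→r4 ⇒ no(FU)  {2A/0Mu/0Ld/1B | 1r 1w}
  4. ALU→r2 ⇒ go  {1A/0Mu/0Ld/1B | 0r 0w}
  5. ALU→r5 ⇒ no(RD_PORT)  {1A/0Mu/0Ld/1B | 0r 0w}
  6. MEM→r4 ⇒ no(FU)  {1A/0Mu/0Ld/1B | 0r 0w}
  7. MUL→r5 ⇒ no(FU)  {1A/0Mu/0Ld/1B | 0r 0w}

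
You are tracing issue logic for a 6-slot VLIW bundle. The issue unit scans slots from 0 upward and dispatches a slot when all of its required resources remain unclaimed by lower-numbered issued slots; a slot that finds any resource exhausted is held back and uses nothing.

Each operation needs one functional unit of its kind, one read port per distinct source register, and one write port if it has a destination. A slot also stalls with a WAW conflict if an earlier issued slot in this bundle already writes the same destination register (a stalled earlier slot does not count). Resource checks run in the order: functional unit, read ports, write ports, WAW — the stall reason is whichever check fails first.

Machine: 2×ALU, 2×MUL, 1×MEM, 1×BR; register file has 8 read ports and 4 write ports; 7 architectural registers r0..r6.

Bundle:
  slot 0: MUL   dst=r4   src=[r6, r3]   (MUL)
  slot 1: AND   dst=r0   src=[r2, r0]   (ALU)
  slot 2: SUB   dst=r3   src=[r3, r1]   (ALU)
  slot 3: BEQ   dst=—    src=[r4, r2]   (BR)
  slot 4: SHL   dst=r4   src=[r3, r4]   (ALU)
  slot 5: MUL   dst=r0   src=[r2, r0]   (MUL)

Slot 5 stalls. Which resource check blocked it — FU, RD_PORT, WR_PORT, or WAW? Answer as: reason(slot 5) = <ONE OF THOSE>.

reason(slot 5) = RD_PORT

[0] MUL needs rd=2 wr=1: ok; after: ALU=2 MUL=1 MEM=1 BR=1, R=6, W=3
[1] ALU needs rd=2 wr=1: ok; after: ALU=1 MUL=1 MEM=1 BR=1, R=4, W=2
[2] ALU needs rd=2 wr=1: ok; after: ALU=0 MUL=1 MEM=1 BR=1, R=2, W=1
[3] BR needs rd=2 wr=0: ok; after: ALU=0 MUL=1 MEM=1 BR=0, R=0, W=1
[4] ALU needs rd=2 wr=1: FU; after: ALU=0 MUL=1 MEM=1 BR=0, R=0, W=1
[5] MUL needs rd=2 wr=1: RD_PORT; after: ALU=0 MUL=1 MEM=1 BR=0, R=0, W=1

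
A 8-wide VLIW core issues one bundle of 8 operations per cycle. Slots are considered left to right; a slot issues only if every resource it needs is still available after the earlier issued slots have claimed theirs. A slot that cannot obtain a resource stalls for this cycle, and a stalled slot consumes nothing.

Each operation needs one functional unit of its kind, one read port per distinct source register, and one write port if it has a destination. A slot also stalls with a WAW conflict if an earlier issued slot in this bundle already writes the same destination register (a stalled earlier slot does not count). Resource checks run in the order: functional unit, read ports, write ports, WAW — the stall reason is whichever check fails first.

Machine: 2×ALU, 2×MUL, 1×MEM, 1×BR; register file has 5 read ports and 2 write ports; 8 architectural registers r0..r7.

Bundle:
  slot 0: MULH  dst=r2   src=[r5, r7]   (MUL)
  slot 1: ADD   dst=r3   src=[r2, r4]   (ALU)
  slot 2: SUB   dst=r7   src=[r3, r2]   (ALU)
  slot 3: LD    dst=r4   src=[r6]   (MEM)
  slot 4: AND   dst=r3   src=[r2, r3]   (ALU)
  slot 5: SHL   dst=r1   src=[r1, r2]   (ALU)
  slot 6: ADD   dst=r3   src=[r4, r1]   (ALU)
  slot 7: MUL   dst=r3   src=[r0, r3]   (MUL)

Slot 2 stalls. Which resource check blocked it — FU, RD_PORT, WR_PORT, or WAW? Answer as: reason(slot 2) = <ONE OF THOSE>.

reason(slot 2) = RD_PORT

slot 0 (MUL): ISSUE — free A2,Mu1,Ld1,B1 rp3 wp1
slot 1 (ALU): ISSUE — free A1,Mu1,Ld1,B1 rp1 wp0
slot 2 (ALU): stall RD_PORT — free A1,Mu1,Ld1,B1 rp1 wp0
slot 3 (MEM): stall WR_PORT — free A1,Mu1,Ld1,B1 rp1 wp0
slot 4 (ALU): stall RD_PORT — free A1,Mu1,Ld1,B1 rp1 wp0
slot 5 (ALU): stall RD_PORT — free A1,Mu1,Ld1,B1 rp1 wp0
slot 6 (ALU): stall RD_PORT — free A1,Mu1,Ld1,B1 rp1 wp0
slot 7 (MUL): stall RD_PORT — free A1,Mu1,Ld1,B1 rp1 wp0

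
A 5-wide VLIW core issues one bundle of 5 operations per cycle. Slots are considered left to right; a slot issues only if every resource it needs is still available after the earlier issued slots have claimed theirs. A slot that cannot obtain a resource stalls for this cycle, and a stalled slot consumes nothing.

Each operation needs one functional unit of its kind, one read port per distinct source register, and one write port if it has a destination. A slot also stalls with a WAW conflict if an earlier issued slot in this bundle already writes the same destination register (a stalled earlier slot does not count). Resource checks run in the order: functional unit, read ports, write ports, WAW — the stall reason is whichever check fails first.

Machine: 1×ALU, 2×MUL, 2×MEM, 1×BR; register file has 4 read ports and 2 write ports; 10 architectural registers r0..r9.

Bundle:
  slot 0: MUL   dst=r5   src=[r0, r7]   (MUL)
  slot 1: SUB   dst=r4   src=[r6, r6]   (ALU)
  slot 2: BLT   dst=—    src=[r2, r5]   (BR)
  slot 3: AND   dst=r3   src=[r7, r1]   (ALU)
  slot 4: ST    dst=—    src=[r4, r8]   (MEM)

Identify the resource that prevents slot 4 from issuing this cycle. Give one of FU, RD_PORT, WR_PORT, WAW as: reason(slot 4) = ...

slot 0 (MUL): ISSUE — free A1,Mu1,Ld2,B1 rp2 wp1
slot 1 (ALU): ISSUE — free A0,Mu1,Ld2,B1 rp1 wp0
slot 2 (BR): stall RD_PORT — free A0,Mu1,Ld2,B1 rp1 wp0
slot 3 (ALU): stall FU — free A0,Mu1,Ld2,B1 rp1 wp0
slot 4 (MEM): stall RD_PORT — free A0,Mu1,Ld2,B1 rp1 wp0

reason(slot 4) = RD_PORT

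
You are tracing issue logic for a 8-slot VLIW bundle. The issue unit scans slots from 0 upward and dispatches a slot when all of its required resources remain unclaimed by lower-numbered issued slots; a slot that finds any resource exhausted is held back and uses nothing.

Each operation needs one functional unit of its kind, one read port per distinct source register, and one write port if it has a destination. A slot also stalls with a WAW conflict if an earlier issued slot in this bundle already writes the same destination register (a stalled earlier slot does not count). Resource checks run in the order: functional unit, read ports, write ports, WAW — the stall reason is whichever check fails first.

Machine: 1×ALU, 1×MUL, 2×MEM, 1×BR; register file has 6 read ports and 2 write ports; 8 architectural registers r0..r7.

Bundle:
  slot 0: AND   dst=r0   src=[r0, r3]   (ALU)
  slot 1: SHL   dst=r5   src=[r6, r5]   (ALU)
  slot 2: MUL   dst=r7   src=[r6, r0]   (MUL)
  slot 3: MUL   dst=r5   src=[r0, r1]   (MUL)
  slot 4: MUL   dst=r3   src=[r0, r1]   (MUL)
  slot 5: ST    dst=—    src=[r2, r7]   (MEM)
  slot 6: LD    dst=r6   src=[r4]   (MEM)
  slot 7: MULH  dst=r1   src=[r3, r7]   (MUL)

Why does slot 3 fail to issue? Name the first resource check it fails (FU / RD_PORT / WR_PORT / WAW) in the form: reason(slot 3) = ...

  0. ALU→r0 ⇒ go  {0A/1Mu/2Ld/1B | 4r 1w}
  1. ALU→r5 ⇒ no(FU)  {0A/1Mu/2Ld/1B | 4r 1w}
  2. MUL→r7 ⇒ go  {0A/0Mu/2Ld/1B | 2r 0w}
  3. MUL→r5 ⇒ no(FU)  {0A/0Mu/2Ld/1B | 2r 0w}
  4. MUL→r3 ⇒ no(FU)  {0A/0Mu/2Ld/1B | 2r 0w}
  5. MEM ⇒ go  {0A/0Mu/1Ld/1B | 0r 0w}
  6. MEM→r6 ⇒ no(RD_PORT)  {0A/0Mu/1Ld/1B | 0r 0w}
  7. MUL→r1 ⇒ no(FU)  {0A/0Mu/1Ld/1B | 0r 0w}

reason(slot 3) = FU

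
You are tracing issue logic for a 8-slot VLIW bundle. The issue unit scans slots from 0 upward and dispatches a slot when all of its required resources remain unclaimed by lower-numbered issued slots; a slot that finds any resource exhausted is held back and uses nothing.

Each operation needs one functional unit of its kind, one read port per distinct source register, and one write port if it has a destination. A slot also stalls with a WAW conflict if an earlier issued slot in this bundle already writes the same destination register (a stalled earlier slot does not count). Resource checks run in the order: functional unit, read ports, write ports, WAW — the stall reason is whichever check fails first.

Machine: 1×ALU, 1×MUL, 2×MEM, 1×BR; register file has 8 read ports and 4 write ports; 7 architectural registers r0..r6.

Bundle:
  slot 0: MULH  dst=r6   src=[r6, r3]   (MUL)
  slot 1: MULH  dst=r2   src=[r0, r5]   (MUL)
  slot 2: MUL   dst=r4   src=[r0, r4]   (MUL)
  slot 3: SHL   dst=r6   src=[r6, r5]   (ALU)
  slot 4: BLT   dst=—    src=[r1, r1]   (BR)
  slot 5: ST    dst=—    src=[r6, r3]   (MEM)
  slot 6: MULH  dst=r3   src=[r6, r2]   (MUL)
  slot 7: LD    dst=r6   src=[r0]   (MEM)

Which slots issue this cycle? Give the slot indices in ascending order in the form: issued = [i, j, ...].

issued = [0, 4, 5]

#0 MUL src=r6,r3 dispatched  <A:1 Mu:0 Ld:2 B:1 rd:6 wr:3>
#1 MUL src=r0,r5 held:FU  <A:1 Mu:0 Ld:2 B:1 rd:6 wr:3>
#2 MUL src=r0,r4 held:FU  <A:1 Mu:0 Ld:2 B:1 rd:6 wr:3>
#3 ALU src=r6,r5 held:WAW  <A:1 Mu:0 Ld:2 B:1 rd:6 wr:3>
#4 BR src=r1,r1 dispatched  <A:1 Mu:0 Ld:2 B:0 rd:5 wr:3>
#5 MEM src=r6,r3 dispatched  <A:1 Mu:0 Ld:1 B:0 rd:3 wr:3>
#6 MUL src=r6,r2 held:FU  <A:1 Mu:0 Ld:1 B:0 rd:3 wr:3>
#7 MEM src=r0 held:WAW  <A:1 Mu:0 Ld:1 B:0 rd:3 wr:3>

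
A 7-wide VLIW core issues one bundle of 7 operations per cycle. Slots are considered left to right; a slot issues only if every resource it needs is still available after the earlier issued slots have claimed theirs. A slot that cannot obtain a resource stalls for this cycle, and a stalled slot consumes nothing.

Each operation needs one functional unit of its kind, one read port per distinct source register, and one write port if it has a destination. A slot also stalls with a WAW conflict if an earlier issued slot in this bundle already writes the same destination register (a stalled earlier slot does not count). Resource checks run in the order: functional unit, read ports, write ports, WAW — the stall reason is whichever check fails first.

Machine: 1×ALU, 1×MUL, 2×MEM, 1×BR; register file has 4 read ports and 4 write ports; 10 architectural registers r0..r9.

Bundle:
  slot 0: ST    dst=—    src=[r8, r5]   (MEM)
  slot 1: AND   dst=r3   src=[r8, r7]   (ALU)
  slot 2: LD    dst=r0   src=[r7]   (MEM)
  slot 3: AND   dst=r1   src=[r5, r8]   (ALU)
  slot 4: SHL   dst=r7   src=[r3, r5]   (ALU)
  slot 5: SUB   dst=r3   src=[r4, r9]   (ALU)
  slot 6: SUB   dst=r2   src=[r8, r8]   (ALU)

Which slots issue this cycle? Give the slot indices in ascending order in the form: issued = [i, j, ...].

issued = [0, 1]

[0] MEM needs rd=2 wr=0: ok; after: ALU=1 MUL=1 MEM=1 BR=1, R=2, W=4
[1] ALU needs rd=2 wr=1: ok; after: ALU=0 MUL=1 MEM=1 BR=1, R=0, W=3
[2] MEM needs rd=1 wr=1: RD_PORT; after: ALU=0 MUL=1 MEM=1 BR=1, R=0, W=3
[3] ALU needs rd=2 wr=1: FU; after: ALU=0 MUL=1 MEM=1 BR=1, R=0, W=3
[4] ALU needs rd=2 wr=1: FU; after: ALU=0 MUL=1 MEM=1 BR=1, R=0, W=3
[5] ALU needs rd=2 wr=1: FU; after: ALU=0 MUL=1 MEM=1 BR=1, R=0, W=3
[6] ALU needs rd=1 wr=1: FU; after: ALU=0 MUL=1 MEM=1 BR=1, R=0, W=3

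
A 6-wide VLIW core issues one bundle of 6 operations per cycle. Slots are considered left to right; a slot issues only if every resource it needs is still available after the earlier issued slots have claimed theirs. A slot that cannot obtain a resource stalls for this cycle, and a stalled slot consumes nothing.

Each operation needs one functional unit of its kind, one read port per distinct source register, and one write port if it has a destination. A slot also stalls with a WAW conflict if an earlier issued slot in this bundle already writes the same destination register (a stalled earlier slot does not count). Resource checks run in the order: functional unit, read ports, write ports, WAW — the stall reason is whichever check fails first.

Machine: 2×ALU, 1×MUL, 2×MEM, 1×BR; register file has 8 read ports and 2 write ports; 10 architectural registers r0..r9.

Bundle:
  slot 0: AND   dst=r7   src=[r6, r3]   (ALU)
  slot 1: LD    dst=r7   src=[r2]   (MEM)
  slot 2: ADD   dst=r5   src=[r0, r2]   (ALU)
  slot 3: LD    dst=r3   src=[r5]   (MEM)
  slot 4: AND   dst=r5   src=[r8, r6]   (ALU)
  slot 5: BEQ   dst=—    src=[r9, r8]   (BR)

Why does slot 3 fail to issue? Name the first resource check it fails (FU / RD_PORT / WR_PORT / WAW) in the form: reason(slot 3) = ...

reason(slot 3) = WR_PORT

(0) want 1×ALU +2rd +1wr — yes → AL1|MU1|ME2|BR1|rd6|wr1
(1) want 1×MEM +1rd +1wr — WAW → AL1|MU1|ME2|BR1|rd6|wr1
(2) want 1×ALU +2rd +1wr — yes → AL0|MU1|ME2|BR1|rd4|wr0
(3) want 1×MEM +1rd +1wr — WR_PORT → AL0|MU1|ME2|BR1|rd4|wr0
(4) want 1×ALU +2rd +1wr — FU → AL0|MU1|ME2|BR1|rd4|wr0
(5) want 1×BR +2rd +0wr — yes → AL0|MU1|ME2|BR0|rd2|wr0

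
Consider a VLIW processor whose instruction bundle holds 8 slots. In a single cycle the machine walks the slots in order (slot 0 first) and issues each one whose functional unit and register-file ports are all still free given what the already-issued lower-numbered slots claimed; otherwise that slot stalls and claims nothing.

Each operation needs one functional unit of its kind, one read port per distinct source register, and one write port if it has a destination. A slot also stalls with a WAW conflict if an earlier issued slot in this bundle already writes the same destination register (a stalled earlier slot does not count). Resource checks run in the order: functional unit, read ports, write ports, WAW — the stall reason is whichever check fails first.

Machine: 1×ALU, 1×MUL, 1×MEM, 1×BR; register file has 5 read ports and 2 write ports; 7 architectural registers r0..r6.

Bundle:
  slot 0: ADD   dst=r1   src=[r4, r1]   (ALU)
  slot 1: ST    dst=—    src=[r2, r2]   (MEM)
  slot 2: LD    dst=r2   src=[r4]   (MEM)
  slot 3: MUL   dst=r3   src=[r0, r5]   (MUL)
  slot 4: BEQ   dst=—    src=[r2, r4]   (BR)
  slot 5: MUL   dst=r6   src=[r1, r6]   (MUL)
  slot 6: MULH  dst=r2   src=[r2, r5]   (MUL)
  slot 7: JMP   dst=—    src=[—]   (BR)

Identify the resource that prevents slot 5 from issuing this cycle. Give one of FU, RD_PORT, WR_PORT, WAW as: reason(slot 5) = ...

reason(slot 5) = FU

  0. ALU→r1 ⇒ go  {0A/1Mu/1Ld/1B | 3r 1w}
  1. MEM ⇒ go  {0A/1Mu/0Ld/1B | 2r 1w}
  2. MEM→r2 ⇒ no(FU)  {0A/1Mu/0Ld/1B | 2r 1w}
  3. MUL→r3 ⇒ go  {0A/0Mu/0Ld/1B | 0r 0w}
  4. BR ⇒ no(RD_PORT)  {0A/0Mu/0Ld/1B | 0r 0w}
  5. MUL→r6 ⇒ no(FU)  {0A/0Mu/0Ld/1B | 0r 0w}
  6. MUL→r2 ⇒ no(FU)  {0A/0Mu/0Ld/1B | 0r 0w}
  7. BR ⇒ go  {0A/0Mu/0Ld/0B | 0r 0w}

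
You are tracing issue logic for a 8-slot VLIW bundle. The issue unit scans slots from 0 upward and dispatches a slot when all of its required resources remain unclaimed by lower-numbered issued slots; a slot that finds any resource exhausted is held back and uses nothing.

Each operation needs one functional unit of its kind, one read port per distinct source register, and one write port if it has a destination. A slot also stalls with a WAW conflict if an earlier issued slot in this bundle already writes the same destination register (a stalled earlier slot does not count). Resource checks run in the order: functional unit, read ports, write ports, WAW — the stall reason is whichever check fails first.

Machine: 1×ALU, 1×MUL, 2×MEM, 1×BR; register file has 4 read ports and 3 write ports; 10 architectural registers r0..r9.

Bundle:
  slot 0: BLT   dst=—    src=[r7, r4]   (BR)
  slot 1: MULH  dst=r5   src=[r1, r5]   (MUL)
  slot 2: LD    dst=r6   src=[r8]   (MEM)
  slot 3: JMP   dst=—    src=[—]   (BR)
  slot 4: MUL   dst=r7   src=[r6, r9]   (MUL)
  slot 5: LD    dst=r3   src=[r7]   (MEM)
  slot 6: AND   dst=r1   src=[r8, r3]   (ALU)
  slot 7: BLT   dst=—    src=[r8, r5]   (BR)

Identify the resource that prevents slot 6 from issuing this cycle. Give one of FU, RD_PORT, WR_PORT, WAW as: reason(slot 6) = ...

reason(slot 6) = RD_PORT

slot 0 (BR): ISSUE — free A1,Mu1,Ld2,B0 rp2 wp3
slot 1 (MUL): ISSUE — free A1,Mu0,Ld2,B0 rp0 wp2
slot 2 (MEM): stall RD_PORT — free A1,Mu0,Ld2,B0 rp0 wp2
slot 3 (BR): stall FU — free A1,Mu0,Ld2,B0 rp0 wp2
slot 4 (MUL): stall FU — free A1,Mu0,Ld2,B0 rp0 wp2
slot 5 (MEM): stall RD_PORT — free A1,Mu0,Ld2,B0 rp0 wp2
slot 6 (ALU): stall RD_PORT — free A1,Mu0,Ld2,B0 rp0 wp2
slot 7 (BR): stall FU — free A1,Mu0,Ld2,B0 rp0 wp2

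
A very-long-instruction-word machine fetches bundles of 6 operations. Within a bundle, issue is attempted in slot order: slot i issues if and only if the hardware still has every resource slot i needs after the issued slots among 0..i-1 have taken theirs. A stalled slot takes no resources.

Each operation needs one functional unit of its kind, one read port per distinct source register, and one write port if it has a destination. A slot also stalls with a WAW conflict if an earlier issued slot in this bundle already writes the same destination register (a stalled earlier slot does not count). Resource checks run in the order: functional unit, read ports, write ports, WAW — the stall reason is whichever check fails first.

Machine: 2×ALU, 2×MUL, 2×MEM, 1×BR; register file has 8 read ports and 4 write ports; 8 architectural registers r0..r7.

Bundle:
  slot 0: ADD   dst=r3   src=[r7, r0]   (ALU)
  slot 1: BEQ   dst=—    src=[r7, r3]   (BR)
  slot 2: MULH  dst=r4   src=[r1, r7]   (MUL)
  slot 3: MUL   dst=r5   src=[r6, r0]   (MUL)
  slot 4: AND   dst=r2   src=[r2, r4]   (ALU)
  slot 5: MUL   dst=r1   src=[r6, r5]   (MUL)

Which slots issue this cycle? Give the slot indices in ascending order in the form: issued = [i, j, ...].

issued = [0, 1, 2, 3]

[0] ALU needs rd=2 wr=1: ok; after: ALU=1 MUL=2 MEM=2 BR=1, R=6, W=3
[1] BR needs rd=2 wr=0: ok; after: ALU=1 MUL=2 MEM=2 BR=0, R=4, W=3
[2] MUL needs rd=2 wr=1: ok; after: ALU=1 MUL=1 MEM=2 BR=0, R=2, W=2
[3] MUL needs rd=2 wr=1: ok; after: ALU=1 MUL=0 MEM=2 BR=0, R=0, W=1
[4] ALU needs rd=2 wr=1: RD_PORT; after: ALU=1 MUL=0 MEM=2 BR=0, R=0, W=1
[5] MUL needs rd=2 wr=1: FU; after: ALU=1 MUL=0 MEM=2 BR=0, R=0, W=1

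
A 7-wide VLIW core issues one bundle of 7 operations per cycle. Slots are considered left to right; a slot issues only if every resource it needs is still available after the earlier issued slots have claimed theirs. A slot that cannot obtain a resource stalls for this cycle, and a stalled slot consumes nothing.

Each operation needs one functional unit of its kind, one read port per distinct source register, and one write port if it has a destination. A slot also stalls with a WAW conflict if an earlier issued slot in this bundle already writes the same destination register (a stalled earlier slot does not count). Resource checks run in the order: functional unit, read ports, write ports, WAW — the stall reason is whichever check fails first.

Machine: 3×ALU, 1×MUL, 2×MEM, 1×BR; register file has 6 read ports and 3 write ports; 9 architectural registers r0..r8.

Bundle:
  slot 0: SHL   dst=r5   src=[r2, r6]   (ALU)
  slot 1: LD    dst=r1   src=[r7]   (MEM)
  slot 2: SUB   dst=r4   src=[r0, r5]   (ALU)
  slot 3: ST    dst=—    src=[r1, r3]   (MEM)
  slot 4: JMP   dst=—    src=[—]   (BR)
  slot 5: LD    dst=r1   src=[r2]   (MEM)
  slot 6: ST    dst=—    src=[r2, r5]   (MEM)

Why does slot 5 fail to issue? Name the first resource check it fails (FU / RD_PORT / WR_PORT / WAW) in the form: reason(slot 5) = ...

reason(slot 5) = WR_PORT

[0] ALU needs rd=2 wr=1: ok; after: ALU=2 MUL=1 MEM=2 BR=1, R=4, W=2
[1] MEM needs rd=1 wr=1: ok; after: ALU=2 MUL=1 MEM=1 BR=1, R=3, W=1
[2] ALU needs rd=2 wr=1: ok; after: ALU=1 MUL=1 MEM=1 BR=1, R=1, W=0
[3] MEM needs rd=2 wr=0: RD_PORT; after: ALU=1 MUL=1 MEM=1 BR=1, R=1, W=0
[4] BR needs rd=0 wr=0: ok; after: ALU=1 MUL=1 MEM=1 BR=0, R=1, W=0
[5] MEM needs rd=1 wr=1: WR_PORT; after: ALU=1 MUL=1 MEM=1 BR=0, R=1, W=0
[6] MEM needs rd=2 wr=0: RD_PORT; after: ALU=1 MUL=1 MEM=1 BR=0, R=1, W=0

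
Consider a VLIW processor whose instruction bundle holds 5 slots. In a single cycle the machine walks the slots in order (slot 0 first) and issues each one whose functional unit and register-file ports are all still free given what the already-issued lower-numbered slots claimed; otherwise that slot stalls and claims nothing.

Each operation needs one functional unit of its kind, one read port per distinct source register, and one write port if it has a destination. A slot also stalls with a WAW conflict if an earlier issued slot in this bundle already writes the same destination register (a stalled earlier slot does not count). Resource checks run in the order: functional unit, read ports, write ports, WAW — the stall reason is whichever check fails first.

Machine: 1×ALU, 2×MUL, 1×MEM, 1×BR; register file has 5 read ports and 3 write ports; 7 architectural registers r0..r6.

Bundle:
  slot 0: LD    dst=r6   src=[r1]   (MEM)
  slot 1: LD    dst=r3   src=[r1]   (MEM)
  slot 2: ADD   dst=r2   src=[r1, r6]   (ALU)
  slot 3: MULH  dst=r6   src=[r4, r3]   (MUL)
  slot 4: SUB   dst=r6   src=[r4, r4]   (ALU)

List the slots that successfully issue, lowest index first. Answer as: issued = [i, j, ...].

(0) want 1×MEM +1rd +1wr — yes → AL1|MU2|ME0|BR1|rd4|wr2
(1) want 1×MEM +1rd +1wr — FU → AL1|MU2|ME0|BR1|rd4|wr2
(2) want 1×ALU +2rd +1wr — yes → AL0|MU2|ME0|BR1|rd2|wr1
(3) want 1×MUL +2rd +1wr — WAW → AL0|MU2|ME0|BR1|rd2|wr1
(4) want 1×ALU +1rd +1wr — FU → AL0|MU2|ME0|BR1|rd2|wr1

issued = [0, 2]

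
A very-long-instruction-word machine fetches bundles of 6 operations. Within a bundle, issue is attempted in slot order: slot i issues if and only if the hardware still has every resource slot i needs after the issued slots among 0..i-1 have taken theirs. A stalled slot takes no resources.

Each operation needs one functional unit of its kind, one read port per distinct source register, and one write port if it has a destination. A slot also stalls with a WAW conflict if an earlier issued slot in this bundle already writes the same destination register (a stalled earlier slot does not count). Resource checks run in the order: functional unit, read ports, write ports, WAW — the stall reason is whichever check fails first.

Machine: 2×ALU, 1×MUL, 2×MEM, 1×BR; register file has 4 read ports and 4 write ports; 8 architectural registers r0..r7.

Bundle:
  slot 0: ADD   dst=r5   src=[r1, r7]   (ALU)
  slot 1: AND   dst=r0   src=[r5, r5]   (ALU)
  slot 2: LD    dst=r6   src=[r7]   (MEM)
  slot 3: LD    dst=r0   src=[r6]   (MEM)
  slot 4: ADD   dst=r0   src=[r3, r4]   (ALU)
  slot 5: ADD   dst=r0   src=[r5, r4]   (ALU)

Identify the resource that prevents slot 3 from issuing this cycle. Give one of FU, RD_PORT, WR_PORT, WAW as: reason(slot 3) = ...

(0) want 1×ALU +2rd +1wr — yes → AL1|MU1|ME2|BR1|rd2|wr3
(1) want 1×ALU +1rd +1wr — yes → AL0|MU1|ME2|BR1|rd1|wr2
(2) want 1×MEM +1rd +1wr — yes → AL0|MU1|ME1|BR1|rd0|wr1
(3) want 1×MEM +1rd +1wr — RD_PORT → AL0|MU1|ME1|BR1|rd0|wr1
(4) want 1×ALU +2rd +1wr — FU → AL0|MU1|ME1|BR1|rd0|wr1
(5) want 1×ALU +2rd +1wr — FU → AL0|MU1|ME1|BR1|rd0|wr1

reason(slot 3) = RD_PORT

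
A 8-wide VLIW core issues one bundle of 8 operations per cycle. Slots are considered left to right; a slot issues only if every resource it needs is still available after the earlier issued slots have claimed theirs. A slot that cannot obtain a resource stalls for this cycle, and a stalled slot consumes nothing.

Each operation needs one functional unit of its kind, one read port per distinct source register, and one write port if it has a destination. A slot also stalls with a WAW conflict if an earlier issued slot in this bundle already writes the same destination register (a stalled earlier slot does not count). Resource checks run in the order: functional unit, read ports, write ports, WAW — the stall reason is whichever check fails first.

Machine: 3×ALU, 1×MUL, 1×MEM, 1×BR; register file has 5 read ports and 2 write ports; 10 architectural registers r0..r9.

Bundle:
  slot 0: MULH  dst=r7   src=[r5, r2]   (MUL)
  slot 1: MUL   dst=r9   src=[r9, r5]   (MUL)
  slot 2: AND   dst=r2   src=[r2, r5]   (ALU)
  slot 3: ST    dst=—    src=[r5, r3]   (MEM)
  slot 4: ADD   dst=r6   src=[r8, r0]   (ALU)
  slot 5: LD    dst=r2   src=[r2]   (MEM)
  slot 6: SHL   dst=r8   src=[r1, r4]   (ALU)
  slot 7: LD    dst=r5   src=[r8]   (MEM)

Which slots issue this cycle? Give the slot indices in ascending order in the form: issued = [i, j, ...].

[0] MUL needs rd=2 wr=1: ok; after: ALU=3 MUL=0 MEM=1 BR=1, R=3, W=1
[1] MUL needs rd=2 wr=1: FU; after: ALU=3 MUL=0 MEM=1 BR=1, R=3, W=1
[2] ALU needs rd=2 wr=1: ok; after: ALU=2 MUL=0 MEM=1 BR=1, R=1, W=0
[3] MEM needs rd=2 wr=0: RD_PORT; after: ALU=2 MUL=0 MEM=1 BR=1, R=1, W=0
[4] ALU needs rd=2 wr=1: RD_PORT; after: ALU=2 MUL=0 MEM=1 BR=1, R=1, W=0
[5] MEM needs rd=1 wr=1: WR_PORT; after: ALU=2 MUL=0 MEM=1 BR=1, R=1, W=0
[6] ALU needs rd=2 wr=1: RD_PORT; after: ALU=2 MUL=0 MEM=1 BR=1, R=1, W=0
[7] MEM needs rd=1 wr=1: WR_PORT; after: ALU=2 MUL=0 MEM=1 BR=1, R=1, W=0

issued = [0, 2]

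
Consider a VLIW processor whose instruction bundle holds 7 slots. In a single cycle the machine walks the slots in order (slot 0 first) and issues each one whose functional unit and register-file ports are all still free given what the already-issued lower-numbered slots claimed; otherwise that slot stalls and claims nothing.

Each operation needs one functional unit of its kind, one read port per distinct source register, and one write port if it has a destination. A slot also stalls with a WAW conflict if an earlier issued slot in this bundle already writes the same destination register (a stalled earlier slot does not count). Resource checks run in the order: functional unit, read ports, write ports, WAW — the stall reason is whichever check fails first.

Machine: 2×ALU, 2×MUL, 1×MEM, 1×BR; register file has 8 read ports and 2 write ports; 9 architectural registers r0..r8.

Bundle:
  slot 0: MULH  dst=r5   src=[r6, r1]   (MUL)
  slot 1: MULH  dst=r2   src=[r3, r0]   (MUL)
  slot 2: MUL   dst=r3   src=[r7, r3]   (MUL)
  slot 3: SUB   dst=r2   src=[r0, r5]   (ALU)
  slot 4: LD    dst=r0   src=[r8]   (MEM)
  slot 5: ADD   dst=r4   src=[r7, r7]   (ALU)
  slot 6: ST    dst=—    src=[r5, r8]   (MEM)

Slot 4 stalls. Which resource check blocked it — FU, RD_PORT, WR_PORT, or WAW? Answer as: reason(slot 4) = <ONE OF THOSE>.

(0) want 1×MUL +2rd +1wr — yes → AL2|MU1|ME1|BR1|rd6|wr1
(1) want 1×MUL +2rd +1wr — yes → AL2|MU0|ME1|BR1|rd4|wr0
(2) want 1×MUL +2rd +1wr — FU → AL2|MU0|ME1|BR1|rd4|wr0
(3) want 1×ALU +2rd +1wr — WR_PORT → AL2|MU0|ME1|BR1|rd4|wr0
(4) want 1×MEM +1rd +1wr — WR_PORT → AL2|MU0|ME1|BR1|rd4|wr0
(5) want 1×ALU +1rd +1wr — WR_PORT → AL2|MU0|ME1|BR1|rd4|wr0
(6) want 1×MEM +2rd +0wr — yes → AL2|MU0|ME0|BR1|rd2|wr0

reason(slot 4) = WR_PORT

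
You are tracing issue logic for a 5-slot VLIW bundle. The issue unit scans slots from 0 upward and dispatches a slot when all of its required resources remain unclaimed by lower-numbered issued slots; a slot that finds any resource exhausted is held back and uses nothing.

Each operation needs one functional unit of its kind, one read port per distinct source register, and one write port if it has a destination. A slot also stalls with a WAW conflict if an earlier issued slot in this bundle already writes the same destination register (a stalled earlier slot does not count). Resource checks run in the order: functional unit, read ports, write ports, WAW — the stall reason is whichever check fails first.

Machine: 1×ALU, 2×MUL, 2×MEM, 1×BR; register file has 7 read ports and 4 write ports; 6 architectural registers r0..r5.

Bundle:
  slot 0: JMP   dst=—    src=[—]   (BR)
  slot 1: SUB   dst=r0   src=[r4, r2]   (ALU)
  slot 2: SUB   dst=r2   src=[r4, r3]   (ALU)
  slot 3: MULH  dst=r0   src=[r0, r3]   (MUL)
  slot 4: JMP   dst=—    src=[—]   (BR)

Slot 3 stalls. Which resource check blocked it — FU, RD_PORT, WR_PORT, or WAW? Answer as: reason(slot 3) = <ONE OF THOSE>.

reason(slot 3) = WAW

#0 BR src=- dispatched  <A:1 Mu:2 Ld:2 B:0 rd:7 wr:4>
#1 ALU src=r4,r2 dispatched  <A:0 Mu:2 Ld:2 B:0 rd:5 wr:3>
#2 ALU src=r4,r3 held:FU  <A:0 Mu:2 Ld:2 B:0 rd:5 wr:3>
#3 MUL src=r0,r3 held:WAW  <A:0 Mu:2 Ld:2 B:0 rd:5 wr:3>
#4 BR src=- held:FU  <A:0 Mu:2 Ld:2 B:0 rd:5 wr:3>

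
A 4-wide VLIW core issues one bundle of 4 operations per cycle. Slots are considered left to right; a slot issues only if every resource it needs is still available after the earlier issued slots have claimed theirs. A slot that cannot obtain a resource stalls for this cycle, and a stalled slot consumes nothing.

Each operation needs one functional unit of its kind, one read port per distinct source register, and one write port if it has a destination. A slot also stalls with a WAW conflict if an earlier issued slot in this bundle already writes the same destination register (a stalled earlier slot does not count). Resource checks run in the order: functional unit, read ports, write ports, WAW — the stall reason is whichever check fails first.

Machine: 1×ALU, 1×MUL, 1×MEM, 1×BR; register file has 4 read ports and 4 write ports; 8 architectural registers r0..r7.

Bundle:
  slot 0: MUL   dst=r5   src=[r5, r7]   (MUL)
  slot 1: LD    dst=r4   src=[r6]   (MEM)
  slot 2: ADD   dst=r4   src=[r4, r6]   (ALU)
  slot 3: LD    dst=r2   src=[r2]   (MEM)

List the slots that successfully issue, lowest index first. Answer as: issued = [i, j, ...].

issued = [0, 1]

[0] MUL needs rd=2 wr=1: ok; after: ALU=1 MUL=0 MEM=1 BR=1, R=2, W=3
[1] MEM needs rd=1 wr=1: ok; after: ALU=1 MUL=0 MEM=0 BR=1, R=1, W=2
[2] ALU needs rd=2 wr=1: RD_PORT; after: ALU=1 MUL=0 MEM=0 BR=1, R=1, W=2
[3] MEM needs rd=1 wr=1: FU; after: ALU=1 MUL=0 MEM=0 BR=1, R=1, W=2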